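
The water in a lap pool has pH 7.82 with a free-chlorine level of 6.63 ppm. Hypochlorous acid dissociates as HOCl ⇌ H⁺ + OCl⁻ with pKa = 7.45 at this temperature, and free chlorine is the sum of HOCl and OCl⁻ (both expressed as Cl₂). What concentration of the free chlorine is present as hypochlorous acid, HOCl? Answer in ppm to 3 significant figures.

[OCl⁻]/[HOCl] = 10^(pH − pKa) = 10^(7.82 − 7.45) = 10^0.37 = 2.344.
Fraction as HOCl = 1 / (1 + 2.344) = 0.299.
HOCl = 0.299 × 6.63 ppm = 1.983 ppm.

1.98 ppm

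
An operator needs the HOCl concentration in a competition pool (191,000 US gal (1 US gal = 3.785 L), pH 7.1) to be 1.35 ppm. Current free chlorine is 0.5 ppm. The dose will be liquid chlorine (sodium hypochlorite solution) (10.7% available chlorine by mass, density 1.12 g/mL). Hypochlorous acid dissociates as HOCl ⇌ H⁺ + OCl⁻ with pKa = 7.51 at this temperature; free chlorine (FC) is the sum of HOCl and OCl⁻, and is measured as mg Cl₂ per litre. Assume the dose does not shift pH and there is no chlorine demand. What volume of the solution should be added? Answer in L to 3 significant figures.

Volume: 191,000 US gal × 3.785 L/gal = 722,935 L.
[OCl⁻]/[HOCl] = 10^(pH − pKa) = 10^(7.1 − 7.51) = 0.389; fraction as HOCl = 1/(1 + 0.389) = 0.7199.
Free chlorine required for 1.35 ppm HOCl: 1.35 / 0.7199 = 1.875 ppm.
FC to add: 1.875 − 0.5 = 1.375 mg/L as Cl₂.
Cl₂ equivalent: 1.375 mg/L × 722,935 L = 994.2 g.
Product at 10.7% available Cl: 994.2 / 0.107 = 9291 g.
Volume: 9291 g ÷ 1.12 g/mL = 8296 mL.

8.30 L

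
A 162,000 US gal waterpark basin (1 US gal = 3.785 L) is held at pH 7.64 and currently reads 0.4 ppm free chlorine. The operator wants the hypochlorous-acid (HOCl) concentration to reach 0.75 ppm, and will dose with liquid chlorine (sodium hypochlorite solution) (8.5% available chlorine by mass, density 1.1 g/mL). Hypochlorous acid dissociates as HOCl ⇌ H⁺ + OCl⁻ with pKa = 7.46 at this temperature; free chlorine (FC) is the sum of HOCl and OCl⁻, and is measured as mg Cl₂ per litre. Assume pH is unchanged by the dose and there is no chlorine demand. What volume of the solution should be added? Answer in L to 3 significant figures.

9.74 L

Volume: 162,000 US gal × 3.785 L/gal = 613,170 L.
[OCl⁻]/[HOCl] = 10^(pH − pKa) = 10^(7.64 − 7.46) = 1.514; fraction as HOCl = 1/(1 + 1.514) = 0.3978.
Free chlorine required for 0.75 ppm HOCl: 0.75 / 0.3978 = 1.885 ppm.
FC to add: 1.885 − 0.4 = 1.485 mg/L as Cl₂.
Cl₂ equivalent: 1.485 mg/L × 613,170 L = 910.7 g.
Product at 8.5% available Cl: 910.7 / 0.085 = 10,710 g.
Volume: 10,710 g ÷ 1.1 g/mL = 9740 mL.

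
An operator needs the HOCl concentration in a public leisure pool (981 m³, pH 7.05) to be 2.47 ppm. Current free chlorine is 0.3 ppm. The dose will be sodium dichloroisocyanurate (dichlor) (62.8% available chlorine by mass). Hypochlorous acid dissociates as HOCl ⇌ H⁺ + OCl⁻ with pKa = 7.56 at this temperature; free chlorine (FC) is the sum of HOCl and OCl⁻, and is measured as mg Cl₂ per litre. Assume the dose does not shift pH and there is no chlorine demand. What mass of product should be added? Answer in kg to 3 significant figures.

4.58 kg

Volume: 981 m³ = 981,000 L.
[OCl⁻]/[HOCl] = 10^(pH − pKa) = 10^(7.05 − 7.56) = 0.309; fraction as HOCl = 1/(1 + 0.309) = 0.7639.
Free chlorine required for 2.47 ppm HOCl: 2.47 / 0.7639 = 3.233 ppm.
FC to add: 3.233 − 0.3 = 2.933 mg/L as Cl₂.
Cl₂ equivalent: 2.933 mg/L × 981,000 L = 2878 g.
Product at 62.8% available Cl: 2878 / 0.628 = 4582 g.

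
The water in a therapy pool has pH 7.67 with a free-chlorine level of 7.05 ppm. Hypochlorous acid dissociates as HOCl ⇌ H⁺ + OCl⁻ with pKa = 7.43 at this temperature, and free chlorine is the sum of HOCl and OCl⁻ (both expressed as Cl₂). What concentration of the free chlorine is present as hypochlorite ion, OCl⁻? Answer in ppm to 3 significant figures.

[OCl⁻]/[HOCl] = 10^(pH − pKa) = 10^(7.67 − 7.43) = 10^0.24 = 1.738.
Fraction as HOCl = 1 / (1 + 1.738) = 0.3653.
OCl⁻ = (1 − 0.3653) × 7.05 ppm = 4.475 ppm.

4.47 ppm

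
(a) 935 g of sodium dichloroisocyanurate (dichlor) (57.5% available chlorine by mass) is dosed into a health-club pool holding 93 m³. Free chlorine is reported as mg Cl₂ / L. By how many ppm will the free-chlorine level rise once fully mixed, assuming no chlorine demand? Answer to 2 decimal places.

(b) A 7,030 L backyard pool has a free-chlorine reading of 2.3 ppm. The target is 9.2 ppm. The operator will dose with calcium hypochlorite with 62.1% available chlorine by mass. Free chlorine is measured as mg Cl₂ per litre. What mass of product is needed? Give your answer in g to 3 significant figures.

(a) Volume: 93 m³ = 93,000 L.
(a) Available chlorine delivered: 935 g × 0.575 = 537.6 g as Cl₂.
(a) Concentration rise: 537.6 g / 93,000 L = 5.781 mg/L = 5.78 ppm.

(b) Chlorine deficit: 9.2 − 2.3 = 6.9 ppm = 6.9 mg/L as Cl₂.
(b) Cl₂ equivalent needed: 6.9 mg/L × 7,030 L = 48,510 mg = 48.51 g.
(b) Product at 62.1% available chlorine: 48.51 / 0.621 = 78.11 g.

(a) 5.78 ppm; (b) 78.1 g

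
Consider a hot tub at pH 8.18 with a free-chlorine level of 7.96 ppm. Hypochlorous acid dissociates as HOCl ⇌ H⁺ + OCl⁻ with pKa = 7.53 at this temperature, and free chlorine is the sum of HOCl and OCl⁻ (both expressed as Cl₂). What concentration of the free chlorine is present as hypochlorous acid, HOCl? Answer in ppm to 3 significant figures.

1.46 ppm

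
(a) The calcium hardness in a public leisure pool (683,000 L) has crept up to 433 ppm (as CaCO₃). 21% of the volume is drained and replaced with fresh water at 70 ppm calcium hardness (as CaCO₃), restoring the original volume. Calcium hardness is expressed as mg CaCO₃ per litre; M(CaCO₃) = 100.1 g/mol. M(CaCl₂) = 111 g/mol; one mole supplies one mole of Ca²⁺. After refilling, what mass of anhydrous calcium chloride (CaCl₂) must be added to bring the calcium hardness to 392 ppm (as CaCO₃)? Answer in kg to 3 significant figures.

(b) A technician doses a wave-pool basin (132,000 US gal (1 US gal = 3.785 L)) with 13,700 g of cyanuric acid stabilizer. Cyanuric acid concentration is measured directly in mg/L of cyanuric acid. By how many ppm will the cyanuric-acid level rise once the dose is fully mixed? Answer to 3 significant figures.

(a) After draining 21% and refilling: 433 × 0.79 + 70 × 0.21 = 356.77 ppm.
(a) Deficit to target: 392 − 356.77 = 35.23 mg/L.
(a) As CaCO₃: 35.23 mg/L × 683,000 L = 24,060 g; ÷ 100.1 = 240.4 mol Ca²⁺.
(a) Mass: 240.4 × 111 = 26,680 g.

(b) Volume: 132,000 US gal × 3.785 L/gal = 499,620 L.
(b) Rise: 13,700 g / 499,620 L × 1000 = 27.42 mg/L.

(a) 26.7 kg; (b) 27.4 ppm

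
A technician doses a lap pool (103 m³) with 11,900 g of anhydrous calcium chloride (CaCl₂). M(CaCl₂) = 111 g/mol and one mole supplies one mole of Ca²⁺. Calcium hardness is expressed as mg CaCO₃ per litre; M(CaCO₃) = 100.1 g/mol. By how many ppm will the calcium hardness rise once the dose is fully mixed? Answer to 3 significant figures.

Volume: 103 m³ = 103,000 L.
Moles of Ca²⁺: 11,900 g ÷ 111 g/mol = 107.2 mol.
As CaCO₃: 107.2 mol × 100.1 g/mol = 10,730 g.
Rise: 10,730 g / 103,000 L × 1000 = 104.2 mg/L.

104 ppm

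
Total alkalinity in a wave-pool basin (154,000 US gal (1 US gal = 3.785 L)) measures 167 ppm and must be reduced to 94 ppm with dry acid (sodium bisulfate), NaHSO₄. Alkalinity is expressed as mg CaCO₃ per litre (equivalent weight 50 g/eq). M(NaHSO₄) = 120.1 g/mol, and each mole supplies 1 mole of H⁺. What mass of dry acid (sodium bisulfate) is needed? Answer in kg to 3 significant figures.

102 kg

Volume: 154,000 US gal × 3.785 L/gal = 582,890 L.
Alkalinity to neutralize: (167 − 94) = 73 mg/L as CaCO₃ × 582,890 L = 42,550 g as CaCO₃.
Equivalents of H⁺ required: 42,550 ÷ 50 g/eq = 851 eq = 851 mol NaHSO₄.
Mass of NaHSO₄: 851 × 120.1 = 102,200 g.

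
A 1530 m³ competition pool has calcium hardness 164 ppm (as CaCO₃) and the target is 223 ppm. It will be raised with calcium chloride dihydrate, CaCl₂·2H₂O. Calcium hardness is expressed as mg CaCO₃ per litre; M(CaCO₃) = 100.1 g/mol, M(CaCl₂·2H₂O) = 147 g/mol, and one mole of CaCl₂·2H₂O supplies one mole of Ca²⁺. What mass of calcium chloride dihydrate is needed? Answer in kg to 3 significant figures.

133 kg

Volume: 1530 m³ = 1,530,000 L.
Hardness to add: (223 − 164) = 59 mg/L as CaCO₃ × 1,530,000 L = 90,270 g as CaCO₃.
Moles of Ca²⁺ (1 mol Ca²⁺ ≡ 1 mol CaCO₃): 90,270 / 100.1 g/mol = 901.8 mol.
Mass of CaCl₂·2H₂O: 901.8 × 147 = 132,600 g.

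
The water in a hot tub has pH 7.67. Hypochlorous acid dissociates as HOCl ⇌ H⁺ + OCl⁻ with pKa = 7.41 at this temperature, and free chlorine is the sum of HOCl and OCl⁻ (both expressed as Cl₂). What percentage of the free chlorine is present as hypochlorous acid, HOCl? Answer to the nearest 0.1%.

35.5%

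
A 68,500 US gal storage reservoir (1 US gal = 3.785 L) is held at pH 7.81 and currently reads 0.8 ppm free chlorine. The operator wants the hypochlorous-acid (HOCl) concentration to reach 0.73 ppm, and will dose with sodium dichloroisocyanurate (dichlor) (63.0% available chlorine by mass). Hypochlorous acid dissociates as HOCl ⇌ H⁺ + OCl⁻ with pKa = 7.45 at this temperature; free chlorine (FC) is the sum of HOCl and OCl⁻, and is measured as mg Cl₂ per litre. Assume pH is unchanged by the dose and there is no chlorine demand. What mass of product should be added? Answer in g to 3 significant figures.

Volume: 68,500 US gal × 3.785 L/gal = 259,272 L.
[OCl⁻]/[HOCl] = 10^(pH − pKa) = 10^(7.81 − 7.45) = 2.291; fraction as HOCl = 1/(1 + 2.291) = 0.3039.
Free chlorine required for 0.73 ppm HOCl: 0.73 / 0.3039 = 2.402 ppm.
FC to add: 2.402 − 0.8 = 1.602 mg/L as Cl₂.
Cl₂ equivalent: 1.602 mg/L × 259,272 L = 415.4 g.
Product at 63.0% available Cl: 415.4 / 0.63 = 659.4 g.

659 g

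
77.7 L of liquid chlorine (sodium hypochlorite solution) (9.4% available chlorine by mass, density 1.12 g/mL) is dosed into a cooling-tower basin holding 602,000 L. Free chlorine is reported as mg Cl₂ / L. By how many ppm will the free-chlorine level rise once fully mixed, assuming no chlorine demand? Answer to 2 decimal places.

13.59 ppm

Mass of solution: 77.7 L × 1000 mL/L × 1.12 g/mL = 87,020 g.
Available chlorine delivered: 87,020 g × 0.094 = 8180 g as Cl₂.
Concentration rise: 8180 g / 602,000 L = 13.59 mg/L = 13.59 ppm.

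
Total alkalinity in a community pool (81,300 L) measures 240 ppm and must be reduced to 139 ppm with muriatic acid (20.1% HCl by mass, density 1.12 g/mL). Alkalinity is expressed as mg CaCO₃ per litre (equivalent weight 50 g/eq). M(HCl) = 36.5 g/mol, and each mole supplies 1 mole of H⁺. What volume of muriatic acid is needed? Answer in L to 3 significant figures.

Alkalinity to neutralize: (240 − 139) = 101 mg/L as CaCO₃ × 81,300 L = 8211 g as CaCO₃.
Equivalents of H⁺ required: 8211 ÷ 50 g/eq = 164.2 eq = 164.2 mol HCl.
Mass of HCl: 164.2 × 36.5 = 5994 g.
Mass of 20.1% solution: 5994 / 0.201 = 29,820 g.
Volume: 29,820 g ÷ 1.12 g/mL = 26,630 mL.

26.6 L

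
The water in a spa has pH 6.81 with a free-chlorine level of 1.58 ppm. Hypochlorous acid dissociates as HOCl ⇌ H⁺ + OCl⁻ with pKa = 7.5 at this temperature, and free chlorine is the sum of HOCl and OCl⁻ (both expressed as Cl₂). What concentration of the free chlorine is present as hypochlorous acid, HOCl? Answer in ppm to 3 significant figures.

[OCl⁻]/[HOCl] = 10^(pH − pKa) = 10^(6.81 − 7.5) = 10^-0.69 = 0.2042.
Fraction as HOCl = 1 / (1 + 0.2042) = 0.8304.
HOCl = 0.8304 × 1.58 ppm = 1.312 ppm.

1.31 ppm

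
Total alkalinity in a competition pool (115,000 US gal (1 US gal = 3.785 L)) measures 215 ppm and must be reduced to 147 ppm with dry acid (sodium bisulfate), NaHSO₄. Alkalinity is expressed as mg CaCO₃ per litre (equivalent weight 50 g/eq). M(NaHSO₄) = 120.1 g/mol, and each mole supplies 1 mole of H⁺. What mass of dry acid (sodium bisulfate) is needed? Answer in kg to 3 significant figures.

Volume: 115,000 US gal × 3.785 L/gal = 435,275 L.
Alkalinity to neutralize: (215 − 147) = 68 mg/L as CaCO₃ × 435,275 L = 29,600 g as CaCO₃.
Equivalents of H⁺ required: 29,600 ÷ 50 g/eq = 592 eq = 592 mol NaHSO₄.
Mass of NaHSO₄: 592 × 120.1 = 71,100 g.

71.1 kg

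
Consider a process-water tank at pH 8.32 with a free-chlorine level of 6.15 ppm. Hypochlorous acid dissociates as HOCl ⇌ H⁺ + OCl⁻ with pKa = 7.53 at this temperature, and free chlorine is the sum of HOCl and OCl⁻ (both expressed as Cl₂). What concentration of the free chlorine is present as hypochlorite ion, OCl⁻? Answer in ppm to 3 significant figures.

[OCl⁻]/[HOCl] = 10^(pH − pKa) = 10^(8.32 − 7.53) = 10^0.79 = 6.166.
Fraction as HOCl = 1 / (1 + 6.166) = 0.1395.
OCl⁻ = (1 − 0.1395) × 6.15 ppm = 5.292 ppm.

5.29 ppm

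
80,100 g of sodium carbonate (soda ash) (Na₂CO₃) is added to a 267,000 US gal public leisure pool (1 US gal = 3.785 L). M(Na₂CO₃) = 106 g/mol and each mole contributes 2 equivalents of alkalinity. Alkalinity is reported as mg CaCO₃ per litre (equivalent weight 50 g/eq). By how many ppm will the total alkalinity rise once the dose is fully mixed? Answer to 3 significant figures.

74.8 ppm

Volume: 267,000 US gal × 3.785 L/gal = 1,010,595 L.
Moles of Na₂CO₃: 80,100 g ÷ 106 g/mol = 755.7 mol → 1511 eq of alkalinity.
As CaCO₃: 1511 eq × 50 g/eq = 75,570 g.
Rise: 75,570 g / 1,010,595 L × 1000 = 74.77 mg/L.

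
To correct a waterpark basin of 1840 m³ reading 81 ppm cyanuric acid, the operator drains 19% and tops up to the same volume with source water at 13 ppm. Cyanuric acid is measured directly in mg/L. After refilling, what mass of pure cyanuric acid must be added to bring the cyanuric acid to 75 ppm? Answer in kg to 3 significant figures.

12.7 kg

Volume: 1840 m³ = 1,840,000 L.
After draining 19% and refilling: 81 × 0.81 + 13 × 0.19 = 68.08 ppm.
Deficit to target: 75 − 68.08 = 6.92 mg/L.
Mass: 6.92 mg/L × 1,840,000 L = 12,730 g cyanuric acid.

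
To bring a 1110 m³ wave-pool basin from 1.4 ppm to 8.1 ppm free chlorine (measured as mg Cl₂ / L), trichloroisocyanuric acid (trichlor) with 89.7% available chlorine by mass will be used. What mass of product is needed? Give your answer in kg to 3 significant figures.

8.29 kg

Volume: 1110 m³ = 1,110,000 L.
Chlorine deficit: 8.1 − 1.4 = 6.7 ppm = 6.7 mg/L as Cl₂.
Cl₂ equivalent needed: 6.7 mg/L × 1,110,000 L = 7,437,000 mg = 7437 g.
Product at 89.7% available chlorine: 7437 / 0.897 = 8291 g.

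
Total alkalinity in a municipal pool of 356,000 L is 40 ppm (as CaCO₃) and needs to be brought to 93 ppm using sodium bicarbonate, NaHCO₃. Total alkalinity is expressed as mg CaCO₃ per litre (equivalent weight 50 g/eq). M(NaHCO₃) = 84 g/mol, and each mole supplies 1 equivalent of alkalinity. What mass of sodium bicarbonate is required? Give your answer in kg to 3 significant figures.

31.7 kg

Alkalinity to add: (93 − 40) = 53 mg/L as CaCO₃ × 356,000 L = 18,870 g as CaCO₃.
Equivalents: 18,870 g ÷ 50 g/eq = 377.4 eq.
NaHCO₃ supplies 1 eq per mole → 377.4 mol.
Mass: 377.4 mol × 84 g/mol = 31,700 g.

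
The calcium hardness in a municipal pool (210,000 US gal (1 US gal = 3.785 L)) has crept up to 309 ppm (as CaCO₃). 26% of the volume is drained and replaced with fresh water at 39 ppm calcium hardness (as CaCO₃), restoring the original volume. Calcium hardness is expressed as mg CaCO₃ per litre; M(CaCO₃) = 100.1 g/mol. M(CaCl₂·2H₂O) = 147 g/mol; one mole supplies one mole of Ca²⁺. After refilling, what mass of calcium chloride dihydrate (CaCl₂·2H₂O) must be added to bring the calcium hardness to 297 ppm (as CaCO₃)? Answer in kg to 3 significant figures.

Volume: 210,000 US gal × 3.785 L/gal = 794,850 L.
After draining 26% and refilling: 309 × 0.74 + 39 × 0.26 = 238.8 ppm.
Deficit to target: 297 − 238.8 = 58.2 mg/L.
As CaCO₃: 58.2 mg/L × 794,850 L = 46,260 g; ÷ 100.1 = 462.1 mol Ca²⁺.
Mass: 462.1 × 147 = 67,930 g.

67.9 kg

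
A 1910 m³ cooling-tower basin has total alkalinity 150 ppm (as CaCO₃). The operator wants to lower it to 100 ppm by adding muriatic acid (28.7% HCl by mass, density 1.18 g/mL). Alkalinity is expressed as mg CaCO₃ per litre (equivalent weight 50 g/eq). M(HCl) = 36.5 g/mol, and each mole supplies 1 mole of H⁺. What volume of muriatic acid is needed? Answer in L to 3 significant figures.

206 L

Volume: 1910 m³ = 1,910,000 L.
Alkalinity to neutralize: (150 − 100) = 50 mg/L as CaCO₃ × 1,910,000 L = 95,500 g as CaCO₃.
Equivalents of H⁺ required: 95,500 ÷ 50 g/eq = 1910 eq = 1910 mol HCl.
Mass of HCl: 1910 × 36.5 = 69,720 g.
Mass of 28.7% solution: 69,720 / 0.287 = 242,900 g.
Volume: 242,900 g ÷ 1.18 g/mL = 205,900 mL.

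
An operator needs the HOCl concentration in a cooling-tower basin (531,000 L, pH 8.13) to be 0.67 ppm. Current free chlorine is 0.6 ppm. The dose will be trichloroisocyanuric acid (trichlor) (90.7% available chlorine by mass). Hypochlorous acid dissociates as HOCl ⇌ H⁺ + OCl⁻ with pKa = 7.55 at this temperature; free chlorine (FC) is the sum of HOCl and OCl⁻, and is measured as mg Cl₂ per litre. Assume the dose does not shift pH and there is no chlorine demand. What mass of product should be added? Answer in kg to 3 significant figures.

[OCl⁻]/[HOCl] = 10^(pH − pKa) = 10^(8.13 − 7.55) = 3.802; fraction as HOCl = 1/(1 + 3.802) = 0.2083.
Free chlorine required for 0.67 ppm HOCl: 0.67 / 0.2083 = 3.217 ppm.
FC to add: 3.217 − 0.6 = 2.617 mg/L as Cl₂.
Cl₂ equivalent: 2.617 mg/L × 531,000 L = 1390 g.
Product at 90.7% available Cl: 1390 / 0.907 = 1532 g.

1.53 kg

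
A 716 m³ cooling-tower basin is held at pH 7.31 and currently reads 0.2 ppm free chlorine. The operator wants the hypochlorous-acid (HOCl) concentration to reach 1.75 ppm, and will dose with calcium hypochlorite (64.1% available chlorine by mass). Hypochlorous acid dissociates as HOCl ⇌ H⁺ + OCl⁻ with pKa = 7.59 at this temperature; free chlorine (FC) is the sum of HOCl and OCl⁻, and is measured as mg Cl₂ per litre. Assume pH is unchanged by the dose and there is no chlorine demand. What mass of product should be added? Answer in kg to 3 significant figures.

Volume: 716 m³ = 716,000 L.
[OCl⁻]/[HOCl] = 10^(pH − pKa) = 10^(7.31 − 7.59) = 0.5248; fraction as HOCl = 1/(1 + 0.5248) = 0.6558.
Free chlorine required for 1.75 ppm HOCl: 1.75 / 0.6558 = 2.668 ppm.
FC to add: 2.668 − 0.2 = 2.468 mg/L as Cl₂.
Cl₂ equivalent: 2.468 mg/L × 716,000 L = 1767 g.
Product at 64.1% available Cl: 1767 / 0.641 = 2757 g.

2.76 kg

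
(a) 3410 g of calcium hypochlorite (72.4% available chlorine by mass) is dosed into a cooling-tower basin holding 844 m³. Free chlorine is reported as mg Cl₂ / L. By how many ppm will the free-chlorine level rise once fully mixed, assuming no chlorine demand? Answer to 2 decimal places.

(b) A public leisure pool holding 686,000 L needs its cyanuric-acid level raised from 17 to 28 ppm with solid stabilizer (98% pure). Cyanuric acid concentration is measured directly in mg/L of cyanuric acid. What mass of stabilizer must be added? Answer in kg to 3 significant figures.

(a) Volume: 844 m³ = 844,000 L.
(a) Available chlorine delivered: 3410 g × 0.724 = 2469 g as Cl₂.
(a) Concentration rise: 2469 g / 844,000 L = 2.925 mg/L = 2.93 ppm.

(b) CYA to add: (28 − 17) = 11 mg/L × 686,000 L = 7546 g cyanuric acid.
(b) At 98% purity: 7546 / 0.98 = 7700 g product.

(a) 2.93 ppm; (b) 7.70 kg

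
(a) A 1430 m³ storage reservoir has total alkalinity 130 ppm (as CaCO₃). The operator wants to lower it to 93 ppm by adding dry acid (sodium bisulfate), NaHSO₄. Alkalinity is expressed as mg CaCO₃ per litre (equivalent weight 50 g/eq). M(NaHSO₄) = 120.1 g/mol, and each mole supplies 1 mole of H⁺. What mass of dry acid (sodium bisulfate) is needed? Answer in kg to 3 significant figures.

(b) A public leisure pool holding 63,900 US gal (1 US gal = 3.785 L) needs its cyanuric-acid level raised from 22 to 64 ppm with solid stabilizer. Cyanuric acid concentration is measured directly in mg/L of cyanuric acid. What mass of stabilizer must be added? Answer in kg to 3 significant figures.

(a) Volume: 1430 m³ = 1,430,000 L.
(a) Alkalinity to neutralize: (130 − 93) = 37 mg/L as CaCO₃ × 1,430,000 L = 52,910 g as CaCO₃.
(a) Equivalents of H⁺ required: 52,910 ÷ 50 g/eq = 1058 eq = 1058 mol NaHSO₄.
(a) Mass of NaHSO₄: 1058 × 120.1 = 127,100 g.

(b) Volume: 63,900 US gal × 3.785 L/gal = 241,862 L.
(b) CYA to add: (64 − 22) = 42 mg/L × 241,862 L = 10,160 g cyanuric acid.

(a) 127 kg; (b) 10.2 kg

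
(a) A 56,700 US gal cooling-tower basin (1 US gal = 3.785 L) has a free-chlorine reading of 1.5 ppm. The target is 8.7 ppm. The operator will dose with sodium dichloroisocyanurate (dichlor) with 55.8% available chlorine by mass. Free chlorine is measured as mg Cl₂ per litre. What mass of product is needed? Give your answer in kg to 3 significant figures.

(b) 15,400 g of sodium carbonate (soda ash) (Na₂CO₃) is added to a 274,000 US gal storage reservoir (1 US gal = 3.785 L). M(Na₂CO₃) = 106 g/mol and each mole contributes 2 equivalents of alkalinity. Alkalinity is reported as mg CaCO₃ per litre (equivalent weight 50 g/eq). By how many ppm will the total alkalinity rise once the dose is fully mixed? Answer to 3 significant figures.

(a) Volume: 56,700 US gal × 3.785 L/gal = 214,610 L.
(a) Chlorine deficit: 8.7 − 1.5 = 7.2 ppm = 7.2 mg/L as Cl₂.
(a) Cl₂ equivalent needed: 7.2 mg/L × 214,610 L = 1,545,000 mg = 1545 g.
(a) Product at 55.8% available chlorine: 1545 / 0.558 = 2769 g.

(b) Volume: 274,000 US gal × 3.785 L/gal = 1,037,090 L.
(b) Moles of Na₂CO₃: 15,400 g ÷ 106 g/mol = 145.3 mol → 290.6 eq of alkalinity.
(b) As CaCO₃: 290.6 eq × 50 g/eq = 14,530 g.
(b) Rise: 14,530 g / 1,037,090 L × 1000 = 14.01 mg/L.

(a) 2.77 kg; (b) 14.0 ppm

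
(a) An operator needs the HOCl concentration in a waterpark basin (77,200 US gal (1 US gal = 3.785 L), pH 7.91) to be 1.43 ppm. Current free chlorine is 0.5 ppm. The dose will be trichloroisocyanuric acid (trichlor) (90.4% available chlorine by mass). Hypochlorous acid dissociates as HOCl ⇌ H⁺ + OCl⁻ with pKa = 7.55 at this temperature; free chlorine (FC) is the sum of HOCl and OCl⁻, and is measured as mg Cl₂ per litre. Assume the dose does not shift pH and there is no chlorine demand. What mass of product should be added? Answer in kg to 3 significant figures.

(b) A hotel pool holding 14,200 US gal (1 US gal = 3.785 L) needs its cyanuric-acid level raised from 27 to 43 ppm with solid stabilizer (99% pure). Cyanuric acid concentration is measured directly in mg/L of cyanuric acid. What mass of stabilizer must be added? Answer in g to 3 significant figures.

(a) 1.36 kg; (b) 869 g

(a) Volume: 77,200 US gal × 3.785 L/gal = 292,202 L.
(a) [OCl⁻]/[HOCl] = 10^(pH − pKa) = 10^(7.91 − 7.55) = 2.291; fraction as HOCl = 1/(1 + 2.291) = 0.3039.
(a) Free chlorine required for 1.43 ppm HOCl: 1.43 / 0.3039 = 4.706 ppm.
(a) FC to add: 4.706 − 0.5 = 4.206 mg/L as Cl₂.
(a) Cl₂ equivalent: 4.206 mg/L × 292,202 L = 1229 g.
(a) Product at 90.4% available Cl: 1229 / 0.904 = 1359 g.

(b) Volume: 14,200 US gal × 3.785 L/gal = 53,747 L.
(b) CYA to add: (43 − 27) = 16 mg/L × 53,747 L = 860 g cyanuric acid.
(b) At 99% purity: 860 / 0.99 = 868.6 g product.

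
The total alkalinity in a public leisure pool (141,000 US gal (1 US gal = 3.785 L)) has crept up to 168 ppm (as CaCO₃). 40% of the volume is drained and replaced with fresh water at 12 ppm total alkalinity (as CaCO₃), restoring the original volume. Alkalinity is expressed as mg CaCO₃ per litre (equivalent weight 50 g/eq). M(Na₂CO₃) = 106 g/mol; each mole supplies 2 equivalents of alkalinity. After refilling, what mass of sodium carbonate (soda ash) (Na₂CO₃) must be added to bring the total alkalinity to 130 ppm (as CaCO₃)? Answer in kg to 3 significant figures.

13.8 kg

Volume: 141,000 US gal × 3.785 L/gal = 533,685 L.
After draining 40% and refilling: 168 × 0.60 + 12 × 0.40 = 105.6 ppm.
Deficit to target: 130 − 105.6 = 24.4 mg/L.
As CaCO₃: 24.4 mg/L × 533,685 L = 13,020 g; ÷ 50 g/eq ÷ 2 = 130.2 mol Na₂CO₃.
Mass: 130.2 × 106 = 13,800 g.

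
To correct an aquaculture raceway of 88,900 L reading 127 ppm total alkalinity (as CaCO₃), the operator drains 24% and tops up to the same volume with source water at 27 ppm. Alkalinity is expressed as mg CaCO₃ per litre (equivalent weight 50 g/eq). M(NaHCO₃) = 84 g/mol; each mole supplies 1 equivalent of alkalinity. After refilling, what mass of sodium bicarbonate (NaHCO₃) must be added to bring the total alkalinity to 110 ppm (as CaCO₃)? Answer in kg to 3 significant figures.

1.05 kg

After draining 24% and refilling: 127 × 0.76 + 27 × 0.24 = 103 ppm.
Deficit to target: 110 − 103 = 7 mg/L.
As CaCO₃: 7 mg/L × 88,900 L = 622.3 g; ÷ 50 g/eq ÷ 1 = 12.45 mol NaHCO₃.
Mass: 12.45 × 84 = 1045 g.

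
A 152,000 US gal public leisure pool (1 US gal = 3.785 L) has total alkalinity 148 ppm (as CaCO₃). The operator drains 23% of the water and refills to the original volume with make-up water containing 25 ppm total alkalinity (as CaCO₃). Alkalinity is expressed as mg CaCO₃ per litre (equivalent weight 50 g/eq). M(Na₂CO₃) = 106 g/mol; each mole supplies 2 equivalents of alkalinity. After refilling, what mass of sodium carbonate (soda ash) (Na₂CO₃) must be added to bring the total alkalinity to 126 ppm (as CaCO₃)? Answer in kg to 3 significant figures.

3.84 kg

Volume: 152,000 US gal × 3.785 L/gal = 575,320 L.
After draining 23% and refilling: 148 × 0.77 + 25 × 0.23 = 119.71 ppm.
Deficit to target: 126 − 119.71 = 6.29 mg/L.
As CaCO₃: 6.29 mg/L × 575,320 L = 3619 g; ÷ 50 g/eq ÷ 2 = 36.19 mol Na₂CO₃.
Mass: 36.19 × 106 = 3836 g.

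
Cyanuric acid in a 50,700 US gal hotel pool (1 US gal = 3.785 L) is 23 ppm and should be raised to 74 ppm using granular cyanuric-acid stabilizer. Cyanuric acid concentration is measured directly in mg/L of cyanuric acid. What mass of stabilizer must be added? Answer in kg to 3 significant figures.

9.79 kg

Volume: 50,700 US gal × 3.785 L/gal = 191,900 L.
CYA to add: (74 − 23) = 51 mg/L × 191,900 L = 9787 g cyanuric acid.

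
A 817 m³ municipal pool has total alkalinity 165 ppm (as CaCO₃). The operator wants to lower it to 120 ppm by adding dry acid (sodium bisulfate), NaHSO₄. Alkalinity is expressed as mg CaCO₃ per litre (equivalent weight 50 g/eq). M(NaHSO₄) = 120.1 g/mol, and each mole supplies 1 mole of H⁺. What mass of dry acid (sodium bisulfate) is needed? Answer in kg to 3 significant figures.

88.3 kg

Volume: 817 m³ = 817,000 L.
Alkalinity to neutralize: (165 − 120) = 45 mg/L as CaCO₃ × 817,000 L = 36,760 g as CaCO₃.
Equivalents of H⁺ required: 36,760 ÷ 50 g/eq = 735.3 eq = 735.3 mol NaHSO₄.
Mass of NaHSO₄: 735.3 × 120.1 = 88,310 g.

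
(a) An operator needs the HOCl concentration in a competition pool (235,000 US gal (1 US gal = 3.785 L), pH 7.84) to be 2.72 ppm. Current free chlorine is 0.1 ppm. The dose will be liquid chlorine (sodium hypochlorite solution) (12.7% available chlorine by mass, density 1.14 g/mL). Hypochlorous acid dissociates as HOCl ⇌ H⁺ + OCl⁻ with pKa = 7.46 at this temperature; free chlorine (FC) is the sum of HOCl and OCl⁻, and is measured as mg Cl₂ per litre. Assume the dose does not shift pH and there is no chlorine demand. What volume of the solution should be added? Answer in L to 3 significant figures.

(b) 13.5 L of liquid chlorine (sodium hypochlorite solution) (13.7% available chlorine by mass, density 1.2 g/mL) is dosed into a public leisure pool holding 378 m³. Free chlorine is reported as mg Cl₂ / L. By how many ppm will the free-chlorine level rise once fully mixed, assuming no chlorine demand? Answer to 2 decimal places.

(a) Volume: 235,000 US gal × 3.785 L/gal = 889,475 L.
(a) [OCl⁻]/[HOCl] = 10^(pH − pKa) = 10^(7.84 − 7.46) = 2.399; fraction as HOCl = 1/(1 + 2.399) = 0.2942.
(a) Free chlorine required for 2.72 ppm HOCl: 2.72 / 0.2942 = 9.245 ppm.
(a) FC to add: 9.245 − 0.1 = 9.145 mg/L as Cl₂.
(a) Cl₂ equivalent: 9.145 mg/L × 889,475 L = 8134 g.
(a) Product at 12.7% available Cl: 8134 / 0.127 = 64,050 g.
(a) Volume: 64,050 g ÷ 1.14 g/mL = 56,180 mL.

(b) Volume: 378 m³ = 378,000 L.
(b) Mass of solution: 13.5 L × 1000 mL/L × 1.2 g/mL = 16,200 g.
(b) Available chlorine delivered: 16,200 g × 0.137 = 2219 g as Cl₂.
(b) Concentration rise: 2219 g / 378,000 L = 5.871 mg/L = 5.87 ppm.

(a) 56.2 L; (b) 5.87 ppm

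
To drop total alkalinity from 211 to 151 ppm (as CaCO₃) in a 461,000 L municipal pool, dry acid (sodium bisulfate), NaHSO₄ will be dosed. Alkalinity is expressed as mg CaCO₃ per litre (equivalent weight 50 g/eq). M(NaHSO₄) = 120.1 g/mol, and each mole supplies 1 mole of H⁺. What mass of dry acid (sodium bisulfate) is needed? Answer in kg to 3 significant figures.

66.4 kg

Alkalinity to neutralize: (211 − 151) = 60 mg/L as CaCO₃ × 461,000 L = 27,660 g as CaCO₃.
Equivalents of H⁺ required: 27,660 ÷ 50 g/eq = 553.2 eq = 553.2 mol NaHSO₄.
Mass of NaHSO₄: 553.2 × 120.1 = 66,440 g.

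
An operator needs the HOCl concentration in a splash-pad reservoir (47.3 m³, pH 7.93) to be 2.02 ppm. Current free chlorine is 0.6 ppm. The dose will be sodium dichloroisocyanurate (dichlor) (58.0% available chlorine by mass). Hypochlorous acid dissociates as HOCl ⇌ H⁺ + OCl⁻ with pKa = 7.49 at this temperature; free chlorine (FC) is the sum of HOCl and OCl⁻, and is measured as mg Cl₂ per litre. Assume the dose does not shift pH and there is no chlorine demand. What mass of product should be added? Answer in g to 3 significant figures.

570 g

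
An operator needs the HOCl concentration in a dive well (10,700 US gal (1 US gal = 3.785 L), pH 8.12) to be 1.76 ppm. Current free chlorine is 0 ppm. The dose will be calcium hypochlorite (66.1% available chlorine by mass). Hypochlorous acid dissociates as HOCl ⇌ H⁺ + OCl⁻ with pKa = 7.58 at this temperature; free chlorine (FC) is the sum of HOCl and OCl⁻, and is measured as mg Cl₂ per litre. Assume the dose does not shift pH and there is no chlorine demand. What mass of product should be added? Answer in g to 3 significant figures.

482 g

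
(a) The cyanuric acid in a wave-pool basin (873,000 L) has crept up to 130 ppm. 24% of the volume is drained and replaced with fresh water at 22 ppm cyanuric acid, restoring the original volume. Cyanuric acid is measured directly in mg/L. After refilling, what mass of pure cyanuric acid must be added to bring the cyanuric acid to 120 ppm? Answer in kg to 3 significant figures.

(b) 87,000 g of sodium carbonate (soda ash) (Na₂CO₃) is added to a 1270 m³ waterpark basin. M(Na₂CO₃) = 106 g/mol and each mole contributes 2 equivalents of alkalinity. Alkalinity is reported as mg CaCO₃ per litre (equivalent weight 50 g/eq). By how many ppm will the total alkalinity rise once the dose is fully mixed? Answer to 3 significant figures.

(a) After draining 24% and refilling: 130 × 0.76 + 22 × 0.24 = 104.08 ppm.
(a) Deficit to target: 120 − 104.08 = 15.92 mg/L.
(a) Mass: 15.92 mg/L × 873,000 L = 13,900 g cyanuric acid.

(b) Volume: 1270 m³ = 1,270,000 L.
(b) Moles of Na₂CO₃: 87,000 g ÷ 106 g/mol = 820.8 mol → 1642 eq of alkalinity.
(b) As CaCO₃: 1642 eq × 50 g/eq = 82,080 g.
(b) Rise: 82,080 g / 1,270,000 L × 1000 = 64.63 mg/L.

(a) 13.9 kg; (b) 64.6 ppm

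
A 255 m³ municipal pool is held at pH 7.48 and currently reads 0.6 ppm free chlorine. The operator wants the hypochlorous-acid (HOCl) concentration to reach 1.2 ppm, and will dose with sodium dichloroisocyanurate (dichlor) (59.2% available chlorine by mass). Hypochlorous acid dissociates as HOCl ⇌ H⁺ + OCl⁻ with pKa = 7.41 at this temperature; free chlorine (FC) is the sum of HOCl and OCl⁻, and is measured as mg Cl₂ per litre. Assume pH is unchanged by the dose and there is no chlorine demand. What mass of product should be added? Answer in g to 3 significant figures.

866 g

Volume: 255 m³ = 255,000 L.
[OCl⁻]/[HOCl] = 10^(pH − pKa) = 10^(7.48 − 7.41) = 1.175; fraction as HOCl = 1/(1 + 1.175) = 0.4598.
Free chlorine required for 1.2 ppm HOCl: 1.2 / 0.4598 = 2.61 ppm.
FC to add: 2.61 − 0.6 = 2.01 mg/L as Cl₂.
Cl₂ equivalent: 2.01 mg/L × 255,000 L = 512.5 g.
Product at 59.2% available Cl: 512.5 / 0.592 = 865.7 g.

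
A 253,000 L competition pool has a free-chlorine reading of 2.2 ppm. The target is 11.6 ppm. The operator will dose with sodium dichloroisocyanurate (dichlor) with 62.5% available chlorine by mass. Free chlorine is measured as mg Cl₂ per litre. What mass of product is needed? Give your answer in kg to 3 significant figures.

Chlorine deficit: 11.6 − 2.2 = 9.4 ppm = 9.4 mg/L as Cl₂.
Cl₂ equivalent needed: 9.4 mg/L × 253,000 L = 2,378,000 mg = 2378 g.
Product at 62.5% available chlorine: 2378 / 0.625 = 3805 g.

3.81 kg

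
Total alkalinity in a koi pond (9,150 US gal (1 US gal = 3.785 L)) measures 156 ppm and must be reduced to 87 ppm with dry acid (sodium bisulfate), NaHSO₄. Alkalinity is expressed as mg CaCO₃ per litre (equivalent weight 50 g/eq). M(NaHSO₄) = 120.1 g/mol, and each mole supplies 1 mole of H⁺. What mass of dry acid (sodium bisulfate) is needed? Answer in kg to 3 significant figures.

5.74 kg

Volume: 9,150 US gal × 3.785 L/gal = 34,633 L.
Alkalinity to neutralize: (156 − 87) = 69 mg/L as CaCO₃ × 34,633 L = 2390 g as CaCO₃.
Equivalents of H⁺ required: 2390 ÷ 50 g/eq = 47.79 eq = 47.79 mol NaHSO₄.
Mass of NaHSO₄: 47.79 × 120.1 = 5740 g.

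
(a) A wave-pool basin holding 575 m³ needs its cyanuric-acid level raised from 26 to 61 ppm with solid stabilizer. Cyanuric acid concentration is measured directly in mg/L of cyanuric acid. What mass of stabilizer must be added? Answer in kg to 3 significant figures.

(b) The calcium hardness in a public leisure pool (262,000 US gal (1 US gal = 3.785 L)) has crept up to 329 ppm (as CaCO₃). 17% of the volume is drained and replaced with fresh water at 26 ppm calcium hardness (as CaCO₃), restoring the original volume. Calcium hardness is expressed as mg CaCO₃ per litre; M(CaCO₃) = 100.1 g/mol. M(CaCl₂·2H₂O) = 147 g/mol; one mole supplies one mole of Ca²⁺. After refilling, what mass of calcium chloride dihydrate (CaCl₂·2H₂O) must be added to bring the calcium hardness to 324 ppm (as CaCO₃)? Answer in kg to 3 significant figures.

(a) 20.1 kg; (b) 67.7 kg

(a) Volume: 575 m³ = 575,000 L.
(a) CYA to add: (61 − 26) = 35 mg/L × 575,000 L = 20,120 g cyanuric acid.

(b) Volume: 262,000 US gal × 3.785 L/gal = 991,670 L.
(b) After draining 17% and refilling: 329 × 0.83 + 26 × 0.17 = 277.49 ppm.
(b) Deficit to target: 324 − 277.49 = 46.51 mg/L.
(b) As CaCO₃: 46.51 mg/L × 991,670 L = 46,120 g; ÷ 100.1 = 460.8 mol Ca²⁺.
(b) Mass: 460.8 × 147 = 67,730 g.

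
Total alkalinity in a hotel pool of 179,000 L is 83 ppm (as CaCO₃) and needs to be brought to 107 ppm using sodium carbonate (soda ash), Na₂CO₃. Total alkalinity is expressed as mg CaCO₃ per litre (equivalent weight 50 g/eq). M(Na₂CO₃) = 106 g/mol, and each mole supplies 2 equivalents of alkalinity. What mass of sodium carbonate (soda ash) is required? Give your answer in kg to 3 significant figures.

Alkalinity to add: (107 − 83) = 24 mg/L as CaCO₃ × 179,000 L = 4296 g as CaCO₃.
Equivalents: 4296 g ÷ 50 g/eq = 85.92 eq.
Each mole of Na₂CO₃ supplies 2 eq, so 85.92 / 2 = 42.96 mol.
Mass: 42.96 mol × 106 g/mol = 4554 g.

4.55 kg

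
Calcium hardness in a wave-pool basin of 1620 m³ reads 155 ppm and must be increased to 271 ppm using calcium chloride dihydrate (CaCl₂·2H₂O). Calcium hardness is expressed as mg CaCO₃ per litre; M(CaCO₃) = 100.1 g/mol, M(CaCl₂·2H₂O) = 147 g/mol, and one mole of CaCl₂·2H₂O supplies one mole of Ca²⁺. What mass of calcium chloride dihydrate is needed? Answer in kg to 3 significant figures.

276 kg

Volume: 1620 m³ = 1,620,000 L.
Hardness to add: (271 − 155) = 116 mg/L as CaCO₃ × 1,620,000 L = 187,900 g as CaCO₃.
Moles of Ca²⁺ (1 mol Ca²⁺ ≡ 1 mol CaCO₃): 187,900 / 100.1 g/mol = 1877 mol.
Mass of CaCl₂·2H₂O: 1877 × 147 = 276,000 g.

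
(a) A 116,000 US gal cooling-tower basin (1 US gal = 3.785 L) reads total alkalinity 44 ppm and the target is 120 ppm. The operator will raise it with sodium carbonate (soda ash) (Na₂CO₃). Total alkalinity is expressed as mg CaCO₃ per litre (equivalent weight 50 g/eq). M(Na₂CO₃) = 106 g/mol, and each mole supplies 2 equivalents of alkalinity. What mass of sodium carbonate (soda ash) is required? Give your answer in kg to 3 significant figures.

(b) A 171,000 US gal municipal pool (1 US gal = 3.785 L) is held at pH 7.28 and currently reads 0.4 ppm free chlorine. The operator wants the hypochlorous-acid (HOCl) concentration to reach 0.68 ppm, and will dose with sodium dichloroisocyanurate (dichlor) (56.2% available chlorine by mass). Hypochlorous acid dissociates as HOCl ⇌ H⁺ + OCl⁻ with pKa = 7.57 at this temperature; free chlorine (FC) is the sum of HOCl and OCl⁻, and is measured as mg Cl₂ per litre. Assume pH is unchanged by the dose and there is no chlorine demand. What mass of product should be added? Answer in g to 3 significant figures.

(a) Volume: 116,000 US gal × 3.785 L/gal = 439,060 L.
(a) Alkalinity to add: (120 − 44) = 76 mg/L as CaCO₃ × 439,060 L = 33,370 g as CaCO₃.
(a) Equivalents: 33,370 g ÷ 50 g/eq = 667.4 eq.
(a) Each mole of Na₂CO₃ supplies 2 eq, so 667.4 / 2 = 333.7 mol.
(a) Mass: 333.7 mol × 106 g/mol = 35,370 g.

(b) Volume: 171,000 US gal × 3.785 L/gal = 647,235 L.
(b) [OCl⁻]/[HOCl] = 10^(pH − pKa) = 10^(7.28 − 7.57) = 0.5129; fraction as HOCl = 1/(1 + 0.5129) = 0.661.
(b) Free chlorine required for 0.68 ppm HOCl: 0.68 / 0.661 = 1.029 ppm.
(b) FC to add: 1.029 − 0.4 = 0.6287 mg/L as Cl₂.
(b) Cl₂ equivalent: 0.6287 mg/L × 647,235 L = 406.9 g.
(b) Product at 56.2% available Cl: 406.9 / 0.562 = 724.1 g.

(a) 35.4 kg; (b) 724 g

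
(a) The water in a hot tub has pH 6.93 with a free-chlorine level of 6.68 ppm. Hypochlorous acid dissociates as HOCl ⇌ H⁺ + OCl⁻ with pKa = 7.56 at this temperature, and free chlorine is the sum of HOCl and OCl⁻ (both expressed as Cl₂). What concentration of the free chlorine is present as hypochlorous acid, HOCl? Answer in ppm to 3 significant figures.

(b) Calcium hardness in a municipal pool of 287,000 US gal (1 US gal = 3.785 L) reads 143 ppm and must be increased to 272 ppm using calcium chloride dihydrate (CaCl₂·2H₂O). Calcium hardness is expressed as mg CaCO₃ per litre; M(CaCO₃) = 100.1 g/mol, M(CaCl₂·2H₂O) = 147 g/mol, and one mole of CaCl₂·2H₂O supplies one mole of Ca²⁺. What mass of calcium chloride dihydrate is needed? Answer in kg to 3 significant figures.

(a) [OCl⁻]/[HOCl] = 10^(pH − pKa) = 10^(6.93 − 7.56) = 10^-0.63 = 0.2344.
(a) Fraction as HOCl = 1 / (1 + 0.2344) = 0.8101.
(a) HOCl = 0.8101 × 6.68 ppm = 5.411 ppm.

(b) Volume: 287,000 US gal × 3.785 L/gal = 1,086,295 L.
(b) Hardness to add: (272 − 143) = 129 mg/L as CaCO₃ × 1,086,295 L = 140,100 g as CaCO₃.
(b) Moles of Ca²⁺ (1 mol Ca²⁺ ≡ 1 mol CaCO₃): 140,100 / 100.1 g/mol = 1400 mol.
(b) Mass of CaCl₂·2H₂O: 1400 × 147 = 205,800 g.

(a) 5.41 ppm; (b) 206 kg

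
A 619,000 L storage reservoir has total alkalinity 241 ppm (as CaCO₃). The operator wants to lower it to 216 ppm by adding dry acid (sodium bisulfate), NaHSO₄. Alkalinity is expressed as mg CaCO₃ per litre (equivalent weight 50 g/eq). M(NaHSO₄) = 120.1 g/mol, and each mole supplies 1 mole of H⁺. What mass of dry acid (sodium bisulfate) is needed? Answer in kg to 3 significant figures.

Alkalinity to neutralize: (241 − 216) = 25 mg/L as CaCO₃ × 619,000 L = 15,480 g as CaCO₃.
Equivalents of H⁺ required: 15,480 ÷ 50 g/eq = 309.5 eq = 309.5 mol NaHSO₄.
Mass of NaHSO₄: 309.5 × 120.1 = 37,170 g.

37.2 kg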